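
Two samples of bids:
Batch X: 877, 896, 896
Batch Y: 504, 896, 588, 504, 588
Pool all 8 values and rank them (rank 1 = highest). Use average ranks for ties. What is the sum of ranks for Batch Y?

Sorted (descending): 896, 896, 896, 877, 588, 588, 504, 504
The 3 values of 896 occupy positions 1–3 → average rank 2.
The 2 values of 588 occupy positions 5–6 → average rank (5+6)/2 = 5.5.
The 2 values of 504 occupy positions 7–8 → average rank (7+8)/2 = 7.5.
Batch Y values → pooled ranks: 504→7.5, 896→2, 588→5.5, 504→7.5, 588→5.5
Rank sum = 7.5 + 2 + 5.5 + 7.5 + 5.5 = 28

28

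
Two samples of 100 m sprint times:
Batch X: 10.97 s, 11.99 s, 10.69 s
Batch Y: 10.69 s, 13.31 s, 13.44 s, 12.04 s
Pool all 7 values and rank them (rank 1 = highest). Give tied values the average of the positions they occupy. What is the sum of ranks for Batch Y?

Sorted (descending): 13.44, 13.31, 12.04, 11.99, 10.97, 10.69, 10.69
The 2 values of 10.69 occupy positions 6–7 → average rank (6+7)/2 = 6.5.
Batch Y values → pooled ranks: 10.69→6.5, 13.31→2, 13.44→1, 12.04→3
Rank sum = 6.5 + 2 + 1 + 3 = 12.5

12.5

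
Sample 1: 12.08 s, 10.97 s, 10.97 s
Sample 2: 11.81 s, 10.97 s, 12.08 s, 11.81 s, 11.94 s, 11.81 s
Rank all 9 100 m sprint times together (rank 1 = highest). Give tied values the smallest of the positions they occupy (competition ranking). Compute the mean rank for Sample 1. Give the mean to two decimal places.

Sorted (descending): 12.08, 12.08, 11.94, 11.81, 11.81, 11.81, 10.97, 10.97, 10.97
The 2 values of 12.08 occupy positions 1–2 → each gets rank 1.
The 3 values of 11.81 occupy positions 4–6 → each gets rank 4.
The 3 values of 10.97 occupy positions 7–9 → each gets rank 7.
Sample 1 values → pooled ranks: 12.08→1, 10.97→7, 10.97→7
Mean rank = (1 + 7 + 7) / 3 = 5.00

5.00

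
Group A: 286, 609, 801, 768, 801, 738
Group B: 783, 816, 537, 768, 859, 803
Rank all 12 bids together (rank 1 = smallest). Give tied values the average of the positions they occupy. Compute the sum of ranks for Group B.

Sorted (ascending): 286, 537, 609, 738, 768, 768, 783, 801, 801, 803, 816, 859
The 2 values of 768 occupy positions 5–6 → average rank (5+6)/2 = 5.5.
The 2 values of 801 occupy positions 8–9 → average rank (8+9)/2 = 8.5.
Group B values → pooled ranks: 783→7, 816→11, 537→2, 768→5.5, 859→12, 803→10
Rank sum = 7 + 11 + 2 + 5.5 + 12 + 10 = 47.5

47.5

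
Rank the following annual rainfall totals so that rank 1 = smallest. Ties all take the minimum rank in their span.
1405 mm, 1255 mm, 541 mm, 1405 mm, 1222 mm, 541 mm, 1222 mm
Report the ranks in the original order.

6, 5, 1, 6, 3, 1, 3

Sorted (ascending): 541, 541, 1222, 1222, 1255, 1405, 1405
The 2 values of 541 occupy positions 1–2 → each gets rank 1.
The 2 values of 1222 occupy positions 3–4 → each gets rank 3.
The 2 values of 1405 occupy positions 6–7 → each gets rank 6.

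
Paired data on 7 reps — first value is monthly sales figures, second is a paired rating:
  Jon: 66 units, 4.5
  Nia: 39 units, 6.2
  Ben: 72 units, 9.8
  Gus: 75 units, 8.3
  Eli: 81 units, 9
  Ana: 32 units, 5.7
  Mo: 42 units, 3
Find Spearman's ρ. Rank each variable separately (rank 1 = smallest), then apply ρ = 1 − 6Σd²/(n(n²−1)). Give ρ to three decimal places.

Ranks of variable 1: 4, 2, 5, 6, 7, 1, 3
Ranks of variable 2: 2, 4, 7, 5, 6, 3, 1
d = r₁ − r₂: 2, -2, -2, 1, 1, -2, 2
d²: 4, 4, 4, 1, 1, 4, 4; Σd² = 22
ρ = 1 − 6·22/(7·48) = 1 − 132/336 = 0.607

0.607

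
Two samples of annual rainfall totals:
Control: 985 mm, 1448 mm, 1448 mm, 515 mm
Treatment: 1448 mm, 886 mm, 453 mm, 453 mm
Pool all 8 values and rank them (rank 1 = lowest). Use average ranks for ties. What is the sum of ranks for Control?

22

Sorted (ascending): 453, 453, 515, 886, 985, 1448, 1448, 1448
The 2 values of 453 occupy positions 1–2 → average rank (1+2)/2 = 1.5.
The 3 values of 1448 occupy positions 6–8 → average rank 7.
Control values → pooled ranks: 985→5, 1448→7, 1448→7, 515→3
Rank sum = 5 + 7 + 7 + 3 = 22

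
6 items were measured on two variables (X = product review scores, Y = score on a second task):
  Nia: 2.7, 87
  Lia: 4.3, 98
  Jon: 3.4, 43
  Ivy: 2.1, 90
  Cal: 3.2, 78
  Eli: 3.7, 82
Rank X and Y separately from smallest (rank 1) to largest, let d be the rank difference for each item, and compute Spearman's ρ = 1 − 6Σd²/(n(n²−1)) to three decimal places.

Ranks of variable 1: 2, 6, 4, 1, 3, 5
Ranks of variable 2: 4, 6, 1, 5, 2, 3
d = r₁ − r₂: -2, 0, 3, -4, 1, 2
d²: 4, 0, 9, 16, 1, 4; Σd² = 34
ρ = 1 − 6·34/(6·35) = 1 − 204/210 = 0.029

0.029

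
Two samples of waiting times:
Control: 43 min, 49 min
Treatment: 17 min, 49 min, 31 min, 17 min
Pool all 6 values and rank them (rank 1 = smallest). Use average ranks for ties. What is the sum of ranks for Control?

9.5

Sorted (ascending): 17, 17, 31, 43, 49, 49
The 2 values of 17 occupy positions 1–2 → average rank (1+2)/2 = 1.5.
The 2 values of 49 occupy positions 5–6 → average rank (5+6)/2 = 5.5.
Control values → pooled ranks: 43→4, 49→5.5
Rank sum = 4 + 5.5 = 9.5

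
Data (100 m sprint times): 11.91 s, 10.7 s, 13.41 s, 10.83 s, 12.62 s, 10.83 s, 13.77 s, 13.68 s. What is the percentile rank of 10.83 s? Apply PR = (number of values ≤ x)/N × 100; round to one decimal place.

37.5

N = 8.
Strictly below 10.83: 1. Equal to 10.83: 2.
PR = 3/8 × 100 = 37.5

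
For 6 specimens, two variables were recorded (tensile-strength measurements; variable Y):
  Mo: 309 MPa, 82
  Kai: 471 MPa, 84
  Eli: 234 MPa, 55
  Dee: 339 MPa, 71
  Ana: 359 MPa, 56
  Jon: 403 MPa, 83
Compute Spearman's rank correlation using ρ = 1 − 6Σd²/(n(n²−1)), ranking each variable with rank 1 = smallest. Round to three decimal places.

Ranks of variable 1: 2, 6, 1, 3, 4, 5
Ranks of variable 2: 4, 6, 1, 3, 2, 5
d = r₁ − r₂: -2, 0, 0, 0, 2, 0
d²: 4, 0, 0, 0, 4, 0; Σd² = 8
ρ = 1 − 6·8/(6·35) = 1 − 48/210 = 0.771

0.771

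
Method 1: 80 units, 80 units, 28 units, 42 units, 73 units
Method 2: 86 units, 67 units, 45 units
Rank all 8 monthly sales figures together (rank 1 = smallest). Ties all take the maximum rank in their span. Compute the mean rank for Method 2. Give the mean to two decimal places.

Sorted (ascending): 28, 42, 45, 67, 73, 80, 80, 86
The 2 values of 80 occupy positions 6–7 → each gets rank 7.
Method 2 values → pooled ranks: 86→8, 67→4, 45→3
Mean rank = (8 + 4 + 3) / 3 = 5.00

5.00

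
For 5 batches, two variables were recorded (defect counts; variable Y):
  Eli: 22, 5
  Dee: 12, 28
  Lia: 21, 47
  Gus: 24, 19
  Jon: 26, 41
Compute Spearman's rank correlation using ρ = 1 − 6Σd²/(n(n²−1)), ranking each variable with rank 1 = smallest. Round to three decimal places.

-0.100

Ranks of variable 1: 3, 1, 2, 4, 5
Ranks of variable 2: 1, 3, 5, 2, 4
d = r₁ − r₂: 2, -2, -3, 2, 1
d²: 4, 4, 9, 4, 1; Σd² = 22
ρ = 1 − 6·22/(5·24) = 1 − 132/120 = -0.100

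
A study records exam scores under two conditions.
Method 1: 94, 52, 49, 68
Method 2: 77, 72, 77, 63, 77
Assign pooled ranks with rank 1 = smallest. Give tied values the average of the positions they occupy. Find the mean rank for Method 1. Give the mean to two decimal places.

4.00

Sorted (ascending): 49, 52, 63, 68, 72, 77, 77, 77, 94
The 3 values of 77 occupy positions 6–8 → average rank 7.
Method 1 values → pooled ranks: 94→9, 52→2, 49→1, 68→4
Mean rank = (9 + 2 + 1 + 4) / 4 = 4.00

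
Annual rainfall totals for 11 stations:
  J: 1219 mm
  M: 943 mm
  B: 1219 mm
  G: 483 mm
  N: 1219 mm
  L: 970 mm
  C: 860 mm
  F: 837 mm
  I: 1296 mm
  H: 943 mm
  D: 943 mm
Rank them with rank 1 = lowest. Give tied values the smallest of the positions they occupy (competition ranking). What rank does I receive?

Sorted (ascending): 483, 837, 860, 943, 943, 943, 970, 1219, 1219, 1219, 1296
The 3 values of 943 occupy positions 4–6 → each gets rank 4.
The 3 values of 1219 occupy positions 8–10 → each gets rank 8.
I has value 1296 mm → rank 11.

11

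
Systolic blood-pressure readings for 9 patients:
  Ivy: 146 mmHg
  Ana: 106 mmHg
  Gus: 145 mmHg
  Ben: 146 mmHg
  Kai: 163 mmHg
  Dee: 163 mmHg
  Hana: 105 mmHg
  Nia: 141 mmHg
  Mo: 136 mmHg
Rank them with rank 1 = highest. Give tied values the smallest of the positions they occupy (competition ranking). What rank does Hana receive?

Sorted (descending): 163, 163, 146, 146, 145, 141, 136, 106, 105
The 2 values of 163 occupy positions 1–2 → each gets rank 1.
The 2 values of 146 occupy positions 3–4 → each gets rank 3.
Hana has value 105 mmHg → rank 9.

9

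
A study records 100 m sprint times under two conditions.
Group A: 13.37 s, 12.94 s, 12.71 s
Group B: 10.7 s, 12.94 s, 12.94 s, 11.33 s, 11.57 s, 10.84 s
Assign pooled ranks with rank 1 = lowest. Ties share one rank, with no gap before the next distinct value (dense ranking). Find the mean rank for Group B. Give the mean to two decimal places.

3.67

Sorted (ascending): 10.7, 10.84, 11.33, 11.57, 12.71, 12.94, 12.94, 12.94, 13.37
The 3 values of 12.94 share dense rank 6.
Remaining distinct values take the next consecutive integers.
Group B values → pooled ranks: 10.7→1, 12.94→6, 12.94→6, 11.33→3, 11.57→4, 10.84→2
Mean rank = (1 + 6 + 6 + 3 + 4 + 2) / 6 = 3.67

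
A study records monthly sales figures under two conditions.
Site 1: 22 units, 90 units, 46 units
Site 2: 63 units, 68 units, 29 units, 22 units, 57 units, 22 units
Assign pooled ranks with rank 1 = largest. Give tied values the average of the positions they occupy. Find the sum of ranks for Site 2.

31

Sorted (descending): 90, 68, 63, 57, 46, 29, 22, 22, 22
The 3 values of 22 occupy positions 7–9 → average rank 8.
Site 2 values → pooled ranks: 63→3, 68→2, 29→6, 22→8, 57→4, 22→8
Rank sum = 3 + 2 + 6 + 8 + 4 + 8 = 31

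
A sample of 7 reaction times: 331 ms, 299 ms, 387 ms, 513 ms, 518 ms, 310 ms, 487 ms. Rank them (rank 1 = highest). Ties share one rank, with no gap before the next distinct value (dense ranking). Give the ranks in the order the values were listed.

5, 7, 4, 2, 1, 6, 3

Sorted (descending): 518, 513, 487, 387, 331, 310, 299
No ties — each value takes its position as its rank.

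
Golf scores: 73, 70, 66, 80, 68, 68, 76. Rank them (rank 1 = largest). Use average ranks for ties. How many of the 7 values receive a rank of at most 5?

4

Sorted (descending): 80, 76, 73, 70, 68, 68, 66
The 2 values of 68 occupy positions 5–6 → average rank (5+6)/2 = 5.5.
Ranks ≤ 5: {1, 2, 3, 4} → 4 values.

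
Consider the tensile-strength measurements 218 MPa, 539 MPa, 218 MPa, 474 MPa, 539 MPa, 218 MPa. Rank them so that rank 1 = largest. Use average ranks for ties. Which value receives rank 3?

Sorted (descending): 539, 539, 474, 218, 218, 218
The 2 values of 539 occupy positions 1–2 → average rank (1+2)/2 = 1.5.
The 3 values of 218 occupy positions 4–6 → average rank 5.
Rank 3 → value 474.

474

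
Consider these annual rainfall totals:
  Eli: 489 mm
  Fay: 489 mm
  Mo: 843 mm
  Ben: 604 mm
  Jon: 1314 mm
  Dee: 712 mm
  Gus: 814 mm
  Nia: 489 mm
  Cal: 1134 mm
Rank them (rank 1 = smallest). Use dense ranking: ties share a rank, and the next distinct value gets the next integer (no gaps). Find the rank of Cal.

Sorted (ascending): 489, 489, 489, 604, 712, 814, 843, 1134, 1314
The 3 values of 489 share dense rank 1.
Remaining distinct values take the next consecutive integers.
Cal has value 1134 mm → rank 6.

6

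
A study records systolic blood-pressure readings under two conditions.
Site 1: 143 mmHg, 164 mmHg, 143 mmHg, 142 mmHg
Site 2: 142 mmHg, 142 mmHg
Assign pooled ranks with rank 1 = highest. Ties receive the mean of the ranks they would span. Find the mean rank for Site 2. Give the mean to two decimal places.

5.00

Sorted (descending): 164, 143, 143, 142, 142, 142
The 2 values of 143 occupy positions 2–3 → average rank (2+3)/2 = 2.5.
The 3 values of 142 occupy positions 4–6 → average rank 5.
Site 2 values → pooled ranks: 142→5, 142→5
Mean rank = (5 + 5) / 2 = 5.00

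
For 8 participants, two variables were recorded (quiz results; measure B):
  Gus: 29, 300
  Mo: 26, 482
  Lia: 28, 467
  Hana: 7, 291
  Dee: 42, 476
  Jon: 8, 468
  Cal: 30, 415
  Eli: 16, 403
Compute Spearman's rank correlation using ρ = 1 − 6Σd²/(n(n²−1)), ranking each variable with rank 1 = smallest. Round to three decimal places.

0.310

Ranks of variable 1: 6, 4, 5, 1, 8, 2, 7, 3
Ranks of variable 2: 2, 8, 5, 1, 7, 6, 4, 3
d = r₁ − r₂: 4, -4, 0, 0, 1, -4, 3, 0
d²: 16, 16, 0, 0, 1, 16, 9, 0; Σd² = 58
ρ = 1 − 6·58/(8·63) = 1 − 348/504 = 0.310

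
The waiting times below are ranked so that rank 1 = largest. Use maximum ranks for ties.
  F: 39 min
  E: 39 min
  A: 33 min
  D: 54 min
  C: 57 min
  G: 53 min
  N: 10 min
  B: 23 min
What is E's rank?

Sorted (descending): 57, 54, 53, 39, 39, 33, 23, 10
The 2 values of 39 occupy positions 4–5 → each gets rank 5.
E has value 39 min → rank 5.

5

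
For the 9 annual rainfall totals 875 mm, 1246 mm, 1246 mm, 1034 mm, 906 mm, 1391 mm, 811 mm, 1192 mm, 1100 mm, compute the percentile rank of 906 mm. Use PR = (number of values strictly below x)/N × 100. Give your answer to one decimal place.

N = 9.
Strictly below 906: 2. Equal to 906: 1.
PR = 2/9 × 100 = 22.2

22.2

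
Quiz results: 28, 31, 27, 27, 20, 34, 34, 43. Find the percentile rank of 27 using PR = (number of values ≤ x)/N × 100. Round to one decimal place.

N = 8.
Strictly below 27: 1. Equal to 27: 2.
PR = 3/8 × 100 = 37.5

37.5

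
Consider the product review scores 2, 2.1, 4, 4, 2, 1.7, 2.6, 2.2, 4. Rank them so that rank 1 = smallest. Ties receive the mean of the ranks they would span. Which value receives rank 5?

Sorted (ascending): 1.7, 2, 2, 2.1, 2.2, 2.6, 4, 4, 4
The 2 values of 2 occupy positions 2–3 → average rank (2+3)/2 = 2.5.
The 3 values of 4 occupy positions 7–9 → average rank 8.
Rank 5 → value 2.2.

2.2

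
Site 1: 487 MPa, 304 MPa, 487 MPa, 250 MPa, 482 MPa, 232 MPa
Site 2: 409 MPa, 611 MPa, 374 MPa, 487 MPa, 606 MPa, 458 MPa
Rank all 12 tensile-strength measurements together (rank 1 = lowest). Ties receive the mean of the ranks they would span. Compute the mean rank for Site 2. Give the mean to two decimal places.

7.83

Sorted (ascending): 232, 250, 304, 374, 409, 458, 482, 487, 487, 487, 606, 611
The 3 values of 487 occupy positions 8–10 → average rank 9.
Site 2 values → pooled ranks: 409→5, 611→12, 374→4, 487→9, 606→11, 458→6
Mean rank = (5 + 12 + 4 + 9 + 11 + 6) / 6 = 7.83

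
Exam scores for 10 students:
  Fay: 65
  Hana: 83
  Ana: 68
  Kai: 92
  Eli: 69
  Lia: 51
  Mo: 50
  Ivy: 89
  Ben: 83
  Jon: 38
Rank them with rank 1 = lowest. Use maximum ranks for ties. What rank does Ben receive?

Sorted (ascending): 38, 50, 51, 65, 68, 69, 83, 83, 89, 92
The 2 values of 83 occupy positions 7–8 → each gets rank 8.
Ben has value 83 → rank 8.

8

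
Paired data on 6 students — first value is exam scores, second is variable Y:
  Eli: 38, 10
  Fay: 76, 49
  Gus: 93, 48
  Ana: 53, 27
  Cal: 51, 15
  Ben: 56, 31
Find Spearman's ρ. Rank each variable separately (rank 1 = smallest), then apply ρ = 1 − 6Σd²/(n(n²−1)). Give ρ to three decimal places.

Ranks of variable 1: 1, 5, 6, 3, 2, 4
Ranks of variable 2: 1, 6, 5, 3, 2, 4
d = r₁ − r₂: 0, -1, 1, 0, 0, 0
d²: 0, 1, 1, 0, 0, 0; Σd² = 2
ρ = 1 − 6·2/(6·35) = 1 − 12/210 = 0.943

0.943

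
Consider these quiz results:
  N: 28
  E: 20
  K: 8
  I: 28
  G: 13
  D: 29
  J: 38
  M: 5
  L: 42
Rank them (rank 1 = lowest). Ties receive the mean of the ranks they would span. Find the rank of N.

5.5

Sorted (ascending): 5, 8, 13, 20, 28, 28, 29, 38, 42
The 2 values of 28 occupy positions 5–6 → average rank (5+6)/2 = 5.5.
N has value 28 → rank 5.5.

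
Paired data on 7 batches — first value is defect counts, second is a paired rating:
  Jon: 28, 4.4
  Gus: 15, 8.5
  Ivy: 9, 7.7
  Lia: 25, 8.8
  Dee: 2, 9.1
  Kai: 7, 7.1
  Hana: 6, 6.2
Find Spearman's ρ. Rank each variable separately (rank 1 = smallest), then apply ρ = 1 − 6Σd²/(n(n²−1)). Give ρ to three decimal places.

-0.286

Ranks of variable 1: 7, 5, 4, 6, 1, 3, 2
Ranks of variable 2: 1, 5, 4, 6, 7, 3, 2
d = r₁ − r₂: 6, 0, 0, 0, -6, 0, 0
d²: 36, 0, 0, 0, 36, 0, 0; Σd² = 72
ρ = 1 − 6·72/(7·48) = 1 − 432/336 = -0.286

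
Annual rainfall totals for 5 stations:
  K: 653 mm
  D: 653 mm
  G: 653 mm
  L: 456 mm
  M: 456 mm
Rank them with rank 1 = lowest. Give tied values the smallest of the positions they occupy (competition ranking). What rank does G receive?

Sorted (ascending): 456, 456, 653, 653, 653
The 2 values of 456 occupy positions 1–2 → each gets rank 1.
The 3 values of 653 occupy positions 3–5 → each gets rank 3.
G has value 653 mm → rank 3.

3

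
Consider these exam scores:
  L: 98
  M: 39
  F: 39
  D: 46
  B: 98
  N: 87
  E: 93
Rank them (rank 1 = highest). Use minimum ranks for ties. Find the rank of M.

Sorted (descending): 98, 98, 93, 87, 46, 39, 39
The 2 values of 98 occupy positions 1–2 → each gets rank 1.
The 2 values of 39 occupy positions 6–7 → each gets rank 6.
M has value 39 → rank 6.

6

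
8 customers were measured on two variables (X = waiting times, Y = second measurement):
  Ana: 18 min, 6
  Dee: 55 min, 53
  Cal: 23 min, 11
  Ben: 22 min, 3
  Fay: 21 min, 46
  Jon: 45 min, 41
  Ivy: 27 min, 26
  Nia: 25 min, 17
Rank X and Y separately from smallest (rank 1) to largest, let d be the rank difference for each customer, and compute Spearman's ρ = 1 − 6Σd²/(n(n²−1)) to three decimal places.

0.595

Ranks of variable 1: 1, 8, 4, 3, 2, 7, 6, 5
Ranks of variable 2: 2, 8, 3, 1, 7, 6, 5, 4
d = r₁ − r₂: -1, 0, 1, 2, -5, 1, 1, 1
d²: 1, 0, 1, 4, 25, 1, 1, 1; Σd² = 34
ρ = 1 − 6·34/(8·63) = 1 − 204/504 = 0.595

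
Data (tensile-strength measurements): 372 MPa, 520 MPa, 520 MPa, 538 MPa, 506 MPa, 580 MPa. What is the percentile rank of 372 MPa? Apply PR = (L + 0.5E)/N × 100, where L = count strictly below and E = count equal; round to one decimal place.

8.3

N = 6.
Strictly below 372: 0. Equal to 372: 1.
PR = (0 + 0.5·1)/6 × 100 = 8.3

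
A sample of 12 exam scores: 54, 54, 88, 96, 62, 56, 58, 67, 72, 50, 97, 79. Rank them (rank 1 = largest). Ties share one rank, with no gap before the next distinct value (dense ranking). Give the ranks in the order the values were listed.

10, 10, 3, 2, 7, 9, 8, 6, 5, 11, 1, 4

Sorted (descending): 97, 96, 88, 79, 72, 67, 62, 58, 56, 54, 54, 50
The 2 values of 54 share dense rank 10.
Remaining distinct values take the next consecutive integers.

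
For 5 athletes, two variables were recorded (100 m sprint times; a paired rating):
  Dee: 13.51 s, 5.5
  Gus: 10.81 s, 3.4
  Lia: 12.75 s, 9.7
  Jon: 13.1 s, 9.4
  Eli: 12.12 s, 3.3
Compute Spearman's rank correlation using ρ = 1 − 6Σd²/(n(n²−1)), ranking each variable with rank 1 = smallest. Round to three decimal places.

Ranks of variable 1: 5, 1, 3, 4, 2
Ranks of variable 2: 3, 2, 5, 4, 1
d = r₁ − r₂: 2, -1, -2, 0, 1
d²: 4, 1, 4, 0, 1; Σd² = 10
ρ = 1 − 6·10/(5·24) = 1 − 60/120 = 0.500

0.500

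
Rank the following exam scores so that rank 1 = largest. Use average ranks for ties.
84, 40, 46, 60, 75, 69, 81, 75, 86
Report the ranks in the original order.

2, 9, 8, 7, 4.5, 6, 3, 4.5, 1

Sorted (descending): 86, 84, 81, 75, 75, 69, 60, 46, 40
The 2 values of 75 occupy positions 4–5 → average rank (4+5)/2 = 4.5.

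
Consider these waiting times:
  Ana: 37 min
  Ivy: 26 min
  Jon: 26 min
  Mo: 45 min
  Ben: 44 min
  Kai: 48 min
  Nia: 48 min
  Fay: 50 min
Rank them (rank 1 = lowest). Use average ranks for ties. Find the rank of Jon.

1.5

Sorted (ascending): 26, 26, 37, 44, 45, 48, 48, 50
The 2 values of 26 occupy positions 1–2 → average rank (1+2)/2 = 1.5.
The 2 values of 48 occupy positions 6–7 → average rank (6+7)/2 = 6.5.
Jon has value 26 min → rank 1.5.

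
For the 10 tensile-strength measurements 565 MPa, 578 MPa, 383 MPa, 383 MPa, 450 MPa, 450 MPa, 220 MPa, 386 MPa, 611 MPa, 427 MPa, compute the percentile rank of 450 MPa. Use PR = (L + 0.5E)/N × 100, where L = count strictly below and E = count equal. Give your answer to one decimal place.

60.0

N = 10.
Strictly below 450: 5. Equal to 450: 2.
PR = (5 + 0.5·2)/10 × 100 = 60.0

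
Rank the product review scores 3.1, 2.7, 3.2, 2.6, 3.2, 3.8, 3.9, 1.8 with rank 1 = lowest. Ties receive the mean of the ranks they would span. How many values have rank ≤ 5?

4

Sorted (ascending): 1.8, 2.6, 2.7, 3.1, 3.2, 3.2, 3.8, 3.9
The 2 values of 3.2 occupy positions 5–6 → average rank (5+6)/2 = 5.5.
Ranks ≤ 5: {1, 2, 3, 4} → 4 values.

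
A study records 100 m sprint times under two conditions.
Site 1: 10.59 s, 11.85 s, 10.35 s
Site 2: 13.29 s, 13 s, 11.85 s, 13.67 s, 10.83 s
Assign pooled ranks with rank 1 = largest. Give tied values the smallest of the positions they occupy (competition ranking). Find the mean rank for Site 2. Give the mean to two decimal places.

Sorted (descending): 13.67, 13.29, 13, 11.85, 11.85, 10.83, 10.59, 10.35
The 2 values of 11.85 occupy positions 4–5 → each gets rank 4.
Site 2 values → pooled ranks: 13.29→2, 13→3, 11.85→4, 13.67→1, 10.83→6
Mean rank = (2 + 3 + 4 + 1 + 6) / 5 = 3.20

3.20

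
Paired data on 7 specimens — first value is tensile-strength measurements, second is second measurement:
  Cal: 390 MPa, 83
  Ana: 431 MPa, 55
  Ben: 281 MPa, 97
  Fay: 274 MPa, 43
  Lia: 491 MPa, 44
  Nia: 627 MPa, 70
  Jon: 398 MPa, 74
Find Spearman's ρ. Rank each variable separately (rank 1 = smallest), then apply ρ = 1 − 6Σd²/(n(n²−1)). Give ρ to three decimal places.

-0.143

Ranks of variable 1: 3, 5, 2, 1, 6, 7, 4
Ranks of variable 2: 6, 3, 7, 1, 2, 4, 5
d = r₁ − r₂: -3, 2, -5, 0, 4, 3, -1
d²: 9, 4, 25, 0, 16, 9, 1; Σd² = 64
ρ = 1 − 6·64/(7·48) = 1 − 384/336 = -0.143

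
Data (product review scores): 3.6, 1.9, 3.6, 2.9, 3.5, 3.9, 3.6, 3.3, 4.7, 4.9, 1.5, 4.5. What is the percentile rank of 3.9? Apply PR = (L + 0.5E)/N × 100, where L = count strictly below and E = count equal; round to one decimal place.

N = 12.
Strictly below 3.9: 8. Equal to 3.9: 1.
PR = (8 + 0.5·1)/12 × 100 = 70.8

70.8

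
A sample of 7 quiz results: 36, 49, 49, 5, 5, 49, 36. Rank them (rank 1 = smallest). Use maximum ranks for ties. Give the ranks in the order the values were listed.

4, 7, 7, 2, 2, 7, 4

Sorted (ascending): 5, 5, 36, 36, 49, 49, 49
The 2 values of 5 occupy positions 1–2 → each gets rank 2.
The 2 values of 36 occupy positions 3–4 → each gets rank 4.
The 3 values of 49 occupy positions 5–7 → each gets rank 7.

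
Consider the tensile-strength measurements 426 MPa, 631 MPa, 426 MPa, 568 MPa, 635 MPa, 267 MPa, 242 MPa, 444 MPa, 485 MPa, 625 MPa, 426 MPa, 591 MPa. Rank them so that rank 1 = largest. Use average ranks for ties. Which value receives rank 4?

591

Sorted (descending): 635, 631, 625, 591, 568, 485, 444, 426, 426, 426, 267, 242
The 3 values of 426 occupy positions 8–10 → average rank 9.
Rank 4 → value 591.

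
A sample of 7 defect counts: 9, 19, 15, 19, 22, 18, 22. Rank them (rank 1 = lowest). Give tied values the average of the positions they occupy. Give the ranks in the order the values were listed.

1, 4.5, 2, 4.5, 6.5, 3, 6.5

Sorted (ascending): 9, 15, 18, 19, 19, 22, 22
The 2 values of 19 occupy positions 4–5 → average rank (4+5)/2 = 4.5.
The 2 values of 22 occupy positions 6–7 → average rank (6+7)/2 = 6.5.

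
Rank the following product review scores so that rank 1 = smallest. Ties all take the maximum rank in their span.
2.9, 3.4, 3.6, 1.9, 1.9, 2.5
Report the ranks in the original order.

4, 5, 6, 2, 2, 3

Sorted (ascending): 1.9, 1.9, 2.5, 2.9, 3.4, 3.6
The 2 values of 1.9 occupy positions 1–2 → each gets rank 2.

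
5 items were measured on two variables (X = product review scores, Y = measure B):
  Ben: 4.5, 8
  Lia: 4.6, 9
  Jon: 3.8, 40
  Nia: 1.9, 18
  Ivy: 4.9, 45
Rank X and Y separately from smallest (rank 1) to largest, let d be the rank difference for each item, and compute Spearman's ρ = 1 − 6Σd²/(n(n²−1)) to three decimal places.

Ranks of variable 1: 3, 4, 2, 1, 5
Ranks of variable 2: 1, 2, 4, 3, 5
d = r₁ − r₂: 2, 2, -2, -2, 0
d²: 4, 4, 4, 4, 0; Σd² = 16
ρ = 1 − 6·16/(5·24) = 1 − 96/120 = 0.200

0.200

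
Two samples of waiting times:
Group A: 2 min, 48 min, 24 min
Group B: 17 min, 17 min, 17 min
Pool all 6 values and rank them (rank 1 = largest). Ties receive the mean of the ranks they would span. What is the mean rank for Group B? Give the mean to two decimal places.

4.00

Sorted (descending): 48, 24, 17, 17, 17, 2
The 3 values of 17 occupy positions 3–5 → average rank 4.
Group B values → pooled ranks: 17→4, 17→4, 17→4
Mean rank = (4 + 4 + 4) / 3 = 4.00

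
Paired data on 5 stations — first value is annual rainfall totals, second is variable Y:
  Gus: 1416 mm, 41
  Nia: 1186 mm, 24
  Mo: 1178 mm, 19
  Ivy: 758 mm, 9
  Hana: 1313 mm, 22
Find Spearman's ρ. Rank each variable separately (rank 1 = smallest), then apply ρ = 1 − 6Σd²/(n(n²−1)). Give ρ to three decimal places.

0.900

Ranks of variable 1: 5, 3, 2, 1, 4
Ranks of variable 2: 5, 4, 2, 1, 3
d = r₁ − r₂: 0, -1, 0, 0, 1
d²: 0, 1, 0, 0, 1; Σd² = 2
ρ = 1 − 6·2/(5·24) = 1 − 12/120 = 0.900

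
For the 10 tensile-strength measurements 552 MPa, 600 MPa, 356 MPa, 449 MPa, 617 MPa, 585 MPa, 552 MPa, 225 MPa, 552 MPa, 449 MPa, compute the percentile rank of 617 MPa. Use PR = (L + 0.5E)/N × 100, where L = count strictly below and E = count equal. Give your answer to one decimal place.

N = 10.
Strictly below 617: 9. Equal to 617: 1.
PR = (9 + 0.5·1)/10 × 100 = 95.0

95.0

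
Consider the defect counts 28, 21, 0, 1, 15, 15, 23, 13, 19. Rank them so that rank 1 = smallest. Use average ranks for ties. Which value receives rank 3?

Sorted (ascending): 0, 1, 13, 15, 15, 19, 21, 23, 28
The 2 values of 15 occupy positions 4–5 → average rank (4+5)/2 = 4.5.
Rank 3 → value 13.

13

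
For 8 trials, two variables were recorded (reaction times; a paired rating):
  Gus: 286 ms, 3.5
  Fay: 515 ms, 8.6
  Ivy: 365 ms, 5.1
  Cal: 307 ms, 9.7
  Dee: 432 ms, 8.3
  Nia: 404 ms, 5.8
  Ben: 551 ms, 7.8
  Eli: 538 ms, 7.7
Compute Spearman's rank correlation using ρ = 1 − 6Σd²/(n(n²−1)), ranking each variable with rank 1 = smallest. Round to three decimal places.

Ranks of variable 1: 1, 6, 3, 2, 5, 4, 8, 7
Ranks of variable 2: 1, 7, 2, 8, 6, 3, 5, 4
d = r₁ − r₂: 0, -1, 1, -6, -1, 1, 3, 3
d²: 0, 1, 1, 36, 1, 1, 9, 9; Σd² = 58
ρ = 1 − 6·58/(8·63) = 1 − 348/504 = 0.310

0.310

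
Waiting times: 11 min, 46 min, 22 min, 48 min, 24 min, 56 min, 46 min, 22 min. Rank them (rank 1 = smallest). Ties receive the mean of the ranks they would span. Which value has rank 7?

48

Sorted (ascending): 11, 22, 22, 24, 46, 46, 48, 56
The 2 values of 22 occupy positions 2–3 → average rank (2+3)/2 = 2.5.
The 2 values of 46 occupy positions 5–6 → average rank (5+6)/2 = 5.5.
Rank 7 → value 48.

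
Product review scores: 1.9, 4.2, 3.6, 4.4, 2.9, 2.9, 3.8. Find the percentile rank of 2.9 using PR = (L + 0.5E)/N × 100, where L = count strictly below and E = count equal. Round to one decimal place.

28.6

N = 7.
Strictly below 2.9: 1. Equal to 2.9: 2.
PR = (1 + 0.5·2)/7 × 100 = 28.6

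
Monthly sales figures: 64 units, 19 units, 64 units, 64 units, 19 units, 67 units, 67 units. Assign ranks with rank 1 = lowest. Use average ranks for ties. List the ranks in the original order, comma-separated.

Sorted (ascending): 19, 19, 64, 64, 64, 67, 67
The 2 values of 19 occupy positions 1–2 → average rank (1+2)/2 = 1.5.
The 3 values of 64 occupy positions 3–5 → average rank 4.
The 2 values of 67 occupy positions 6–7 → average rank (6+7)/2 = 6.5.

4, 1.5, 4, 4, 1.5, 6.5, 6.5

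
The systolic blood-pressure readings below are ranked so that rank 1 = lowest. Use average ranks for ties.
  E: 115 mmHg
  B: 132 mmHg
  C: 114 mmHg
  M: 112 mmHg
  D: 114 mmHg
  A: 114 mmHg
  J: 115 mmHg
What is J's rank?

5.5

Sorted (ascending): 112, 114, 114, 114, 115, 115, 132
The 3 values of 114 occupy positions 2–4 → average rank 3.
The 2 values of 115 occupy positions 5–6 → average rank (5+6)/2 = 5.5.
J has value 115 mmHg → rank 5.5.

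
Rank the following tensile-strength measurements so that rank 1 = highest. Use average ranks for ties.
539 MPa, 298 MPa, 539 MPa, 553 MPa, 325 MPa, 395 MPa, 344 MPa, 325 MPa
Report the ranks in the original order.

Sorted (descending): 553, 539, 539, 395, 344, 325, 325, 298
The 2 values of 539 occupy positions 2–3 → average rank (2+3)/2 = 2.5.
The 2 values of 325 occupy positions 6–7 → average rank (6+7)/2 = 6.5.

2.5, 8, 2.5, 1, 6.5, 4, 5, 6.5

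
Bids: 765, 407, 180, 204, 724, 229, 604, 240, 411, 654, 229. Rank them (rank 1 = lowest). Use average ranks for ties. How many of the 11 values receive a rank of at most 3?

2

Sorted (ascending): 180, 204, 229, 229, 240, 407, 411, 604, 654, 724, 765
The 2 values of 229 occupy positions 3–4 → average rank (3+4)/2 = 3.5.
Ranks ≤ 3: {1, 2} → 2 values.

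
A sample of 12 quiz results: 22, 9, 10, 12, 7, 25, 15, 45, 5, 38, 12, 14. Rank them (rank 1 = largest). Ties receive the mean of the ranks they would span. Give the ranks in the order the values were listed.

Sorted (descending): 45, 38, 25, 22, 15, 14, 12, 12, 10, 9, 7, 5
The 2 values of 12 occupy positions 7–8 → average rank (7+8)/2 = 7.5.

4, 10, 9, 7.5, 11, 3, 5, 1, 12, 2, 7.5, 6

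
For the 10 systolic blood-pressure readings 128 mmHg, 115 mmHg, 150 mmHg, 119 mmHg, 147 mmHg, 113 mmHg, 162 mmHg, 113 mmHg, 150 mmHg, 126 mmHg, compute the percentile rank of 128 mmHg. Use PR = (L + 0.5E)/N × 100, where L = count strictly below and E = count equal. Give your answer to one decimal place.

N = 10.
Strictly below 128: 5. Equal to 128: 1.
PR = (5 + 0.5·1)/10 × 100 = 55.0

55.0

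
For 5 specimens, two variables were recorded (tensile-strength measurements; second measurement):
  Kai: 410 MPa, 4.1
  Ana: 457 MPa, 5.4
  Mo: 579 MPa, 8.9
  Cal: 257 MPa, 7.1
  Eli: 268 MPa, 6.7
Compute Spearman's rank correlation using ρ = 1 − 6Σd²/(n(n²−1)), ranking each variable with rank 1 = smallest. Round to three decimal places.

0.100

Ranks of variable 1: 3, 4, 5, 1, 2
Ranks of variable 2: 1, 2, 5, 4, 3
d = r₁ − r₂: 2, 2, 0, -3, -1
d²: 4, 4, 0, 9, 1; Σd² = 18
ρ = 1 − 6·18/(5·24) = 1 − 108/120 = 0.100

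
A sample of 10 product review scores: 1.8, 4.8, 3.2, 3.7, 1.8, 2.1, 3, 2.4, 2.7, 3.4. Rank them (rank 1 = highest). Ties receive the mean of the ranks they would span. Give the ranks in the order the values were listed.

9.5, 1, 4, 2, 9.5, 8, 5, 7, 6, 3

Sorted (descending): 4.8, 3.7, 3.4, 3.2, 3, 2.7, 2.4, 2.1, 1.8, 1.8
The 2 values of 1.8 occupy positions 9–10 → average rank (9+10)/2 = 9.5.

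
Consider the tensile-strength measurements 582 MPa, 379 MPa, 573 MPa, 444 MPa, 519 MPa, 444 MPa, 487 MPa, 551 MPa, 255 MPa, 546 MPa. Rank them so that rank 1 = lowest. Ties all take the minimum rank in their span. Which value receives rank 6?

519

Sorted (ascending): 255, 379, 444, 444, 487, 519, 546, 551, 573, 582
The 2 values of 444 occupy positions 3–4 → each gets rank 3.
Rank 6 → value 519.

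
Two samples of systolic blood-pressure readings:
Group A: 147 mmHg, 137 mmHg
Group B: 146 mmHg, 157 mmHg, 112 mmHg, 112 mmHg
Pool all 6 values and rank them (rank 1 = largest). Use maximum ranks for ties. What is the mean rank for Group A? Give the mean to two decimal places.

Sorted (descending): 157, 147, 146, 137, 112, 112
The 2 values of 112 occupy positions 5–6 → each gets rank 6.
Group A values → pooled ranks: 147→2, 137→4
Mean rank = (2 + 4) / 2 = 3.00

3.00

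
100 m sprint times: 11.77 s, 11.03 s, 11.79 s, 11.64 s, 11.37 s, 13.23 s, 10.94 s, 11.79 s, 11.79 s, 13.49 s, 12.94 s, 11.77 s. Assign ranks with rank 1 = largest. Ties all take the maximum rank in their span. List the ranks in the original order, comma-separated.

8, 11, 6, 9, 10, 2, 12, 6, 6, 1, 3, 8

Sorted (descending): 13.49, 13.23, 12.94, 11.79, 11.79, 11.79, 11.77, 11.77, 11.64, 11.37, 11.03, 10.94
The 3 values of 11.79 occupy positions 4–6 → each gets rank 6.
The 2 values of 11.77 occupy positions 7–8 → each gets rank 8.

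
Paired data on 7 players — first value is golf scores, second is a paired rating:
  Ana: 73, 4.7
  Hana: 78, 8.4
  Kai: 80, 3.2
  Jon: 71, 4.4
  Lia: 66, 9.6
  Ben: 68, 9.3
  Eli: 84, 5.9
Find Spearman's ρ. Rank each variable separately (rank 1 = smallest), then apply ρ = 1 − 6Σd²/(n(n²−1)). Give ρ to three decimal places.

-0.571

Ranks of variable 1: 4, 5, 6, 3, 1, 2, 7
Ranks of variable 2: 3, 5, 1, 2, 7, 6, 4
d = r₁ − r₂: 1, 0, 5, 1, -6, -4, 3
d²: 1, 0, 25, 1, 36, 16, 9; Σd² = 88
ρ = 1 − 6·88/(7·48) = 1 − 528/336 = -0.571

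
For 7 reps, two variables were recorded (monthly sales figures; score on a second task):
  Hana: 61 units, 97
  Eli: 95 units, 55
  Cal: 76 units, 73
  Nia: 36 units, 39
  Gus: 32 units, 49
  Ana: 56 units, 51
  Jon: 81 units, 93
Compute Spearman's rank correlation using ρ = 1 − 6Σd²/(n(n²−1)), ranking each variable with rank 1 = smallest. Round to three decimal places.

Ranks of variable 1: 4, 7, 5, 2, 1, 3, 6
Ranks of variable 2: 7, 4, 5, 1, 2, 3, 6
d = r₁ − r₂: -3, 3, 0, 1, -1, 0, 0
d²: 9, 9, 0, 1, 1, 0, 0; Σd² = 20
ρ = 1 − 6·20/(7·48) = 1 − 120/336 = 0.643

0.643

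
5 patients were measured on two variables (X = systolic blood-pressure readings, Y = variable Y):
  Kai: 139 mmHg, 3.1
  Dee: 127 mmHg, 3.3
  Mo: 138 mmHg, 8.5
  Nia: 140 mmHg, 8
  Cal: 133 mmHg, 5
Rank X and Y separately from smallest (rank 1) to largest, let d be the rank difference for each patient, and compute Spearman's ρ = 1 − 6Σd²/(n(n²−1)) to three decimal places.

Ranks of variable 1: 4, 1, 3, 5, 2
Ranks of variable 2: 1, 2, 5, 4, 3
d = r₁ − r₂: 3, -1, -2, 1, -1
d²: 9, 1, 4, 1, 1; Σd² = 16
ρ = 1 − 6·16/(5·24) = 1 − 96/120 = 0.200

0.200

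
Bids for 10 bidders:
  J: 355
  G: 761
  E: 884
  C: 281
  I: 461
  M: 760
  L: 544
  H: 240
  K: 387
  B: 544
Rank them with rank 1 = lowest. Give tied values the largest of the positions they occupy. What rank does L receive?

Sorted (ascending): 240, 281, 355, 387, 461, 544, 544, 760, 761, 884
The 2 values of 544 occupy positions 6–7 → each gets rank 7.
L has value 544 → rank 7.

7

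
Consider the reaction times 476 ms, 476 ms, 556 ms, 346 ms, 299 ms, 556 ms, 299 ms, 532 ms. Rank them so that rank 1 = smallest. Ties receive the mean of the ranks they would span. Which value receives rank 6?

Sorted (ascending): 299, 299, 346, 476, 476, 532, 556, 556
The 2 values of 299 occupy positions 1–2 → average rank (1+2)/2 = 1.5.
The 2 values of 476 occupy positions 4–5 → average rank (4+5)/2 = 4.5.
The 2 values of 556 occupy positions 7–8 → average rank (7+8)/2 = 7.5.
Rank 6 → value 532.

532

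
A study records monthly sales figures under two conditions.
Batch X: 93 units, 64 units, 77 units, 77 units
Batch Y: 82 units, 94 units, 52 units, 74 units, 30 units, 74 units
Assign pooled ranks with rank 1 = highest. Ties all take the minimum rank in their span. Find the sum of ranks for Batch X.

18

Sorted (descending): 94, 93, 82, 77, 77, 74, 74, 64, 52, 30
The 2 values of 77 occupy positions 4–5 → each gets rank 4.
The 2 values of 74 occupy positions 6–7 → each gets rank 6.
Batch X values → pooled ranks: 93→2, 64→8, 77→4, 77→4
Rank sum = 2 + 8 + 4 + 4 = 18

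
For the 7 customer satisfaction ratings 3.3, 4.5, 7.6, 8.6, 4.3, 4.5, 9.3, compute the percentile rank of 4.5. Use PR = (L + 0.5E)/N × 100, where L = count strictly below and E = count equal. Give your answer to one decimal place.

N = 7.
Strictly below 4.5: 2. Equal to 4.5: 2.
PR = (2 + 0.5·2)/7 × 100 = 42.9

42.9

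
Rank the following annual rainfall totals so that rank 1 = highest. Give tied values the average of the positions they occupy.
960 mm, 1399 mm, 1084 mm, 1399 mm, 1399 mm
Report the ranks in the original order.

Sorted (descending): 1399, 1399, 1399, 1084, 960
The 3 values of 1399 occupy positions 1–3 → average rank 2.

5, 2, 4, 2, 2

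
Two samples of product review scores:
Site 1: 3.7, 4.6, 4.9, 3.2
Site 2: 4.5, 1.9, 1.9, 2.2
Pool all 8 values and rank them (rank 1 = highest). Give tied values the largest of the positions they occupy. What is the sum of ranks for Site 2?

25

Sorted (descending): 4.9, 4.6, 4.5, 3.7, 3.2, 2.2, 1.9, 1.9
The 2 values of 1.9 occupy positions 7–8 → each gets rank 8.
Site 2 values → pooled ranks: 4.5→3, 1.9→8, 1.9→8, 2.2→6
Rank sum = 3 + 8 + 8 + 6 = 25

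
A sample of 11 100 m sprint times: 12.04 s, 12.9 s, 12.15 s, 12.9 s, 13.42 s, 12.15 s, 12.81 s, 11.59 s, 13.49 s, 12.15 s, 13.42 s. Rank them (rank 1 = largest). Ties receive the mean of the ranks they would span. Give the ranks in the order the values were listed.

Sorted (descending): 13.49, 13.42, 13.42, 12.9, 12.9, 12.81, 12.15, 12.15, 12.15, 12.04, 11.59
The 2 values of 13.42 occupy positions 2–3 → average rank (2+3)/2 = 2.5.
The 2 values of 12.9 occupy positions 4–5 → average rank (4+5)/2 = 4.5.
The 3 values of 12.15 occupy positions 7–9 → average rank 8.

10, 4.5, 8, 4.5, 2.5, 8, 6, 11, 1, 8, 2.5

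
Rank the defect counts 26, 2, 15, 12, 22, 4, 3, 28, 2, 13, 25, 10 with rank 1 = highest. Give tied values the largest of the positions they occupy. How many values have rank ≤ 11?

10

Sorted (descending): 28, 26, 25, 22, 15, 13, 12, 10, 4, 3, 2, 2
The 2 values of 2 occupy positions 11–12 → each gets rank 12.
Ranks ≤ 11: {1, 2, 3, 4, 5, 6, 7, 8, 9, 10} → 10 values.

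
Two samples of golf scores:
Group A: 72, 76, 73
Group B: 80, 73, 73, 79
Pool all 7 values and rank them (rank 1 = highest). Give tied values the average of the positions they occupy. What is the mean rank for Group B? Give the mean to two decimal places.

3.25

Sorted (descending): 80, 79, 76, 73, 73, 73, 72
The 3 values of 73 occupy positions 4–6 → average rank 5.
Group B values → pooled ranks: 80→1, 73→5, 73→5, 79→2
Mean rank = (1 + 5 + 5 + 2) / 4 = 3.25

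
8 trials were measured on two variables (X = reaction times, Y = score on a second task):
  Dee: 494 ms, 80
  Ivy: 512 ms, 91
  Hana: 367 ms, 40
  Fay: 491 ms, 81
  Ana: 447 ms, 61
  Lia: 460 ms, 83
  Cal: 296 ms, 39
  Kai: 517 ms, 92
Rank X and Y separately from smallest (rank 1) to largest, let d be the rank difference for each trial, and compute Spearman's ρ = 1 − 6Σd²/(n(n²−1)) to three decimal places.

0.905

Ranks of variable 1: 6, 7, 2, 5, 3, 4, 1, 8
Ranks of variable 2: 4, 7, 2, 5, 3, 6, 1, 8
d = r₁ − r₂: 2, 0, 0, 0, 0, -2, 0, 0
d²: 4, 0, 0, 0, 0, 4, 0, 0; Σd² = 8
ρ = 1 − 6·8/(8·63) = 1 − 48/504 = 0.905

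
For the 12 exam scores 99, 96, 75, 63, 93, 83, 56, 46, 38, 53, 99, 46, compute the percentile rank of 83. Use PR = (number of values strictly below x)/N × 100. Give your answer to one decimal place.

N = 12.
Strictly below 83: 7. Equal to 83: 1.
PR = 7/12 × 100 = 58.3

58.3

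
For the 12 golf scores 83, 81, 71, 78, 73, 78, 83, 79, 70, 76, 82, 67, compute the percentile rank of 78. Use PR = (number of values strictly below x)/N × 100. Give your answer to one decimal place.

N = 12.
Strictly below 78: 5. Equal to 78: 2.
PR = 5/12 × 100 = 41.7

41.7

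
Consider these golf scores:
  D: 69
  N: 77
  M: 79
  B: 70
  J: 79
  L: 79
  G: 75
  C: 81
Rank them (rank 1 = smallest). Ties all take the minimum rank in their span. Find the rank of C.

8

Sorted (ascending): 69, 70, 75, 77, 79, 79, 79, 81
The 3 values of 79 occupy positions 5–7 → each gets rank 5.
C has value 81 → rank 8.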